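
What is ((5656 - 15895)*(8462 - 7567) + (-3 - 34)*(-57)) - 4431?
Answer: -9166227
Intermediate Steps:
((5656 - 15895)*(8462 - 7567) + (-3 - 34)*(-57)) - 4431 = (-10239*895 - 37*(-57)) - 4431 = (-9163905 + 2109) - 4431 = -9161796 - 4431 = -9166227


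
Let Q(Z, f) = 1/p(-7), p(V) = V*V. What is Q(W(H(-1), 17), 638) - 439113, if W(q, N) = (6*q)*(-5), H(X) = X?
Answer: -21516536/49 ≈ -4.3911e+5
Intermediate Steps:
W(q, N) = -30*q
p(V) = V²
Q(Z, f) = 1/49 (Q(Z, f) = 1/((-7)²) = 1/49)
Q(W(H(-1), 17), 638) - 439113 = 1/49 - 439113 = -21516536/49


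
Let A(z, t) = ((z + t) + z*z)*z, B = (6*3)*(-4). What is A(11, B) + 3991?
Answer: 4651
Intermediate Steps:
B = -72 (B = 18*(-4) = -72)
A(z, t) = z*(t + z + z²) (A(z, t) = ((t + z) + z²)*z = (t + z + z²)*z = z*(t + z + z²))
A(11, B) + 3991 = 11*(-72 + 11 + 11²) + 3991 = 11*(-72 + 11 + 121) + 3991 = 11*60 + 3991 = 660 + 3991 = 4651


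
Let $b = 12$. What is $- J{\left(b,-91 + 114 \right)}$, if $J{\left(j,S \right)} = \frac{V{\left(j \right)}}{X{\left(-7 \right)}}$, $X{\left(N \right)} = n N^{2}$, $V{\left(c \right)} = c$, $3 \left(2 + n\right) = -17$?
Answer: $\frac{36}{1127} \approx 0.031943$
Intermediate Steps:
$n = - \frac{23}{3}$ ($n = -2 + \frac{1}{3} \left(-17\right) = -2 - \frac{17}{3} = - \frac{23}{3} \approx -7.6667$)
$X{\left(N \right)} = - \frac{23 N^{2}}{3}$
$J{\left(j,S \right)} = - \frac{3 j}{1127}$ ($J{\left(j,S \right)} = \frac{j}{\left(- \frac{23}{3}\right) \left(-7\right)^{2}} = \frac{j}{\left(- \frac{23}{3}\right) 49} = \frac{j}{- \frac{1127}{3}} = j \left(- \frac{3}{1127}\right) = - \frac{3 j}{1127}$)
$- J{\left(b,-91 + 114 \right)} = - \frac{\left(-3\right) 12}{1127} = \left(-1\right) \left(- \frac{36}{1127}\right) = \frac{36}{1127}$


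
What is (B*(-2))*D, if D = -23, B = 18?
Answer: 828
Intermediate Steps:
(B*(-2))*D = (18*(-2))*(-23) = -36*(-23) = 828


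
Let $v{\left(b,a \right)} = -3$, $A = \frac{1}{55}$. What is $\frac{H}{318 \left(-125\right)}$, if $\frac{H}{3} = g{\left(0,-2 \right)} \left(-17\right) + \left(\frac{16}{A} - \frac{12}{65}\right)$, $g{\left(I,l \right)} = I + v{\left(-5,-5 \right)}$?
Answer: $- \frac{60503}{861250} \approx -0.07025$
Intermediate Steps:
$A = \frac{1}{55} \approx 0.018182$
$g{\left(I,l \right)} = -3 + I$ ($g{\left(I,l \right)} = I - 3 = -3 + I$)
$H = \frac{181509}{65}$ ($H = 3 \left(\left(-3 + 0\right) \left(-17\right) + \left(16 \frac{1}{\frac{1}{55}} - \frac{12}{65}\right)\right) = 3 \left(\left(-3\right) \left(-17\right) + \left(16 \cdot 55 - \frac{12}{65}\right)\right) = 3 \left(51 + \left(880 - \frac{12}{65}\right)\right) = 3 \left(51 + \frac{57188}{65}\right) = 3 \cdot \frac{60503}{65} = \frac{181509}{65} \approx 2792.4$)
$\frac{H}{318 \left(-125\right)} = \frac{181509}{65 \cdot 318 \left(-125\right)} = \frac{181509}{65 \left(-39750\right)} = \frac{181509}{65} \left(- \frac{1}{39750}\right) = - \frac{60503}{861250}$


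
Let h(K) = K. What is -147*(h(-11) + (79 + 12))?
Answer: -11760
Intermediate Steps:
-147*(h(-11) + (79 + 12)) = -147*(-11 + (79 + 12)) = -147*(-11 + 91) = -147*80 = -11760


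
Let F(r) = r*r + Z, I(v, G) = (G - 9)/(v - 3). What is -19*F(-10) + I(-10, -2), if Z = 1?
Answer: -24936/13 ≈ -1918.2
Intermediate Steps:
I(v, G) = (-9 + G)/(-3 + v)
F(r) = 1 + r**2 (F(r) = r*r + 1 = r**2 + 1 = 1 + r**2)
-19*F(-10) + I(-10, -2) = -19*(1 + (-10)**2) + (-9 - 2)/(-3 - 10) = -19*(1 + 100) - 11/(-13) = -19*101 - 1/13*(-11) = -1919 + 11/13 = -24936/13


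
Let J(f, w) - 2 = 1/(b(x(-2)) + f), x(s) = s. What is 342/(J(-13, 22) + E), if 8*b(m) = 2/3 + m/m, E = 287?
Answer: 104994/88699 ≈ 1.1837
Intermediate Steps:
b(m) = 5/24 (b(m) = (2/3 + m/m)/8 = (2*(⅓) + 1)/8 = (⅔ + 1)/8 = (⅛)*(5/3) = 5/24)
J(f, w) = 2 + 1/(5/24 + f)
342/(J(-13, 22) + E) = 342/(2*(17 + 24*(-13))/(5 + 24*(-13)) + 287) = 342/(2*(17 - 312)/(5 - 312) + 287) = 342/(2*(-295)/(-307) + 287) = 342/(2*(-1/307)*(-295) + 287) = 342/(590/307 + 287) = 342/(88699/307) = 342*(307/88699) = 104994/88699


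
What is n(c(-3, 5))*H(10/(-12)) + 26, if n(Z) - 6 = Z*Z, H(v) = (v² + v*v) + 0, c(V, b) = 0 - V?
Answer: 281/6 ≈ 46.833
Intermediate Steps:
c(V, b) = -V
H(v) = 2*v² (H(v) = (v² + v²) + 0 = 2*v² + 0 = 2*v²)
n(Z) = 6 + Z² (n(Z) = 6 + Z*Z = 6 + Z²)
n(c(-3, 5))*H(10/(-12)) + 26 = (6 + (-1*(-3))²)*(2*(10/(-12))²) + 26 = (6 + 3²)*(2*(10*(-1/12))²) + 26 = (6 + 9)*(2*(-⅚)²) + 26 = 15*(2*(25/36)) + 26 = 15*(25/18) + 26 = 125/6 + 26 = 281/6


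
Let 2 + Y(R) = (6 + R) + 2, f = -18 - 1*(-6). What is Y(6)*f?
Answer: -144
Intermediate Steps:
f = -12 (f = -18 + 6 = -12)
Y(R) = 6 + R (Y(R) = -2 + ((6 + R) + 2) = -2 + (8 + R) = 6 + R)
Y(6)*f = (6 + 6)*(-12) = 12*(-12) = -144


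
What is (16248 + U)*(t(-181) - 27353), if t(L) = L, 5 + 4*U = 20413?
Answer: -587850900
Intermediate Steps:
U = 5102 (U = -5/4 + (¼)*20413 = -5/4 + 20413/4 = 5102)
(16248 + U)*(t(-181) - 27353) = (16248 + 5102)*(-181 - 27353) = 21350*(-27534) = -587850900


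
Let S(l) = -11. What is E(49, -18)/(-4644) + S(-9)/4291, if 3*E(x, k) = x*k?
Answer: 201745/3321234 ≈ 0.060744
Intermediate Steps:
E(x, k) = k*x/3 (E(x, k) = (x*k)/3 = (k*x)/3 = k*x/3)
E(49, -18)/(-4644) + S(-9)/4291 = ((⅓)*(-18)*49)/(-4644) - 11/4291 = -294*(-1/4644) - 11*1/4291 = 49/774 - 11/4291 = 201745/3321234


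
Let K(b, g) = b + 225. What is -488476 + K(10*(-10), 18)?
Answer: -488351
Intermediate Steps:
K(b, g) = 225 + b
-488476 + K(10*(-10), 18) = -488476 + (225 + 10*(-10)) = -488476 + (225 - 100) = -488476 + 125 = -488351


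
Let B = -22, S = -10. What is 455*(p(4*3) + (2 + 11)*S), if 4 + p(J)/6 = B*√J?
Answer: -70070 - 120120*√3 ≈ -2.7812e+5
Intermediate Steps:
p(J) = -24 - 132*√J (p(J) = -24 + 6*(-22*√J) = -24 - 132*√J)
455*(p(4*3) + (2 + 11)*S) = 455*((-24 - 132*2*√3) + (2 + 11)*(-10)) = 455*((-24 - 264*√3) + 13*(-10)) = 455*((-24 - 264*√3) - 130) = 455*(-154 - 264*√3) = -70070 - 120120*√3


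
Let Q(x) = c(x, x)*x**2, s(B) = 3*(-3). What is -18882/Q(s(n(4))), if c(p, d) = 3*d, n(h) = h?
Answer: 2098/243 ≈ 8.6337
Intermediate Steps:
s(B) = -9
Q(x) = 3*x**3 (Q(x) = (3*x)*x**2 = 3*x**3)
-18882/Q(s(n(4))) = -18882/(3*(-9)**3) = -18882/(3*(-729)) = -18882/(-2187) = -18882*(-1/2187) = 2098/243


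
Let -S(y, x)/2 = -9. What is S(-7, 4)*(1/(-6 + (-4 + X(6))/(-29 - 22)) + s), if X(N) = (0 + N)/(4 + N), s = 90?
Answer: 143910/89 ≈ 1617.0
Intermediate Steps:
S(y, x) = 18 (S(y, x) = -2*(-9) = 18)
X(N) = N/(4 + N)
S(-7, 4)*(1/(-6 + (-4 + X(6))/(-29 - 22)) + s) = 18*(1/(-6 + (-4 + 6/(4 + 6))/(-29 - 22)) + 90) = 18*(1/(-6 + (-4 + 6/10)/(-51)) + 90) = 18*(1/(-6 + (-4 + 6*(⅒))*(-1/51)) + 90) = 18*(1/(-6 + (-4 + ⅗)*(-1/51)) + 90) = 18*(1/(-6 - 17/5*(-1/51)) + 90) = 18*(1/(-6 + 1/15) + 90) = 18*(1/(-89/15) + 90) = 18*(-15/89 + 90) = 18*(7995/89) = 143910/89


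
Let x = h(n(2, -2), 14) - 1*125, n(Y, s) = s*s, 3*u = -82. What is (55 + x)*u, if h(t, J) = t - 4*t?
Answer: 6724/3 ≈ 2241.3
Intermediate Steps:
u = -82/3 (u = (⅓)*(-82) = -82/3 ≈ -27.333)
n(Y, s) = s²
h(t, J) = -3*t
x = -137 (x = -3*(-2)² - 1*125 = -3*4 - 125 = -12 - 125 = -137)
(55 + x)*u = (55 - 137)*(-82/3) = -82*(-82/3) = 6724/3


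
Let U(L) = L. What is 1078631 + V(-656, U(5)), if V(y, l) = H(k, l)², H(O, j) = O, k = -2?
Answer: 1078635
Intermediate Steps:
V(y, l) = 4 (V(y, l) = (-2)² = 4)
1078631 + V(-656, U(5)) = 1078631 + 4 = 1078635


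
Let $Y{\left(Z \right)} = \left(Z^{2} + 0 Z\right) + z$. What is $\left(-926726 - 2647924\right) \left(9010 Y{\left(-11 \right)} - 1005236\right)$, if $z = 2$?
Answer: $-368167502100$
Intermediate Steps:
$Y{\left(Z \right)} = 2 + Z^{2}$ ($Y{\left(Z \right)} = \left(Z^{2} + 0 Z\right) + 2 = \left(Z^{2} + 0\right) + 2 = Z^{2} + 2 = 2 + Z^{2}$)
$\left(-926726 - 2647924\right) \left(9010 Y{\left(-11 \right)} - 1005236\right) = \left(-926726 - 2647924\right) \left(9010 \left(2 + \left(-11\right)^{2}\right) - 1005236\right) = - 3574650 \left(9010 \left(2 + 121\right) - 1005236\right) = - 3574650 \left(9010 \cdot 123 - 1005236\right) = - 3574650 \left(1108230 - 1005236\right) = \left(-3574650\right) 102994 = -368167502100$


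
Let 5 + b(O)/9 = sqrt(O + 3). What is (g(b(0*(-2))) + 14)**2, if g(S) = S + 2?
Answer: 1084 - 522*sqrt(3) ≈ 179.87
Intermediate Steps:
b(O) = -45 + 9*sqrt(3 + O) (b(O) = -45 + 9*sqrt(O + 3) = -45 + 9*sqrt(3 + O))
g(S) = 2 + S
(g(b(0*(-2))) + 14)**2 = ((2 + (-45 + 9*sqrt(3 + 0*(-2)))) + 14)**2 = ((2 + (-45 + 9*sqrt(3 + 0))) + 14)**2 = ((2 + (-45 + 9*sqrt(3))) + 14)**2 = ((-43 + 9*sqrt(3)) + 14)**2 = (-29 + 9*sqrt(3))**2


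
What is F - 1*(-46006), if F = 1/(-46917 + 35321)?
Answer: 533485575/11596 ≈ 46006.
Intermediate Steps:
F = -1/11596 (F = 1/(-11596) = -1/11596 ≈ -8.6237e-5)
F - 1*(-46006) = -1/11596 - 1*(-46006) = -1/11596 + 46006 = 533485575/11596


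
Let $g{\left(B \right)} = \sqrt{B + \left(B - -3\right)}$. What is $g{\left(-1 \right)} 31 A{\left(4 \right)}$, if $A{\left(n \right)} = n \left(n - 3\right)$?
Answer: $124$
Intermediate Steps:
$g{\left(B \right)} = \sqrt{3 + 2 B}$ ($g{\left(B \right)} = \sqrt{B + \left(B + 3\right)} = \sqrt{B + \left(3 + B\right)} = \sqrt{3 + 2 B}$)
$A{\left(n \right)} = n \left(-3 + n\right)$
$g{\left(-1 \right)} 31 A{\left(4 \right)} = \sqrt{3 + 2 \left(-1\right)} 31 \cdot 4 \left(-3 + 4\right) = \sqrt{3 - 2} \cdot 31 \cdot 4 \cdot 1 = \sqrt{1} \cdot 31 \cdot 4 = 1 \cdot 31 \cdot 4 = 31 \cdot 4 = 124$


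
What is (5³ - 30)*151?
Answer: 14345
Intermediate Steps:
(5³ - 30)*151 = (125 - 30)*151 = 95*151 = 14345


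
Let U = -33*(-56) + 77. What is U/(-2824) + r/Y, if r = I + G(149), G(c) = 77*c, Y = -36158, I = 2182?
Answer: -54082935/51055096 ≈ -1.0593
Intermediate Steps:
r = 13655 (r = 2182 + 77*149 = 2182 + 11473 = 13655)
U = 1925 (U = 1848 + 77 = 1925)
U/(-2824) + r/Y = 1925/(-2824) + 13655/(-36158) = 1925*(-1/2824) + 13655*(-1/36158) = -1925/2824 - 13655/36158 = -54082935/51055096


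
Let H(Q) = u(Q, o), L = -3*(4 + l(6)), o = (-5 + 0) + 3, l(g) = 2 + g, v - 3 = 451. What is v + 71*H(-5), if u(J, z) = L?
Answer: -2102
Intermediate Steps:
v = 454 (v = 3 + 451 = 454)
o = -2 (o = -5 + 3 = -2)
L = -36 (L = -3*(4 + (2 + 6)) = -3*(4 + 8) = -3*12 = -36)
u(J, z) = -36
H(Q) = -36
v + 71*H(-5) = 454 + 71*(-36) = 454 - 2556 = -2102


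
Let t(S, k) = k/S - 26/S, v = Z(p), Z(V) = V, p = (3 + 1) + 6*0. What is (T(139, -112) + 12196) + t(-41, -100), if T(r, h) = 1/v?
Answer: 2000689/164 ≈ 12199.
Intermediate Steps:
p = 4 (p = 4 + 0 = 4)
v = 4
T(r, h) = ¼ (T(r, h) = 1/4 = ¼)
t(S, k) = -26/S + k/S
(T(139, -112) + 12196) + t(-41, -100) = (¼ + 12196) + (-26 - 100)/(-41) = 48785/4 - 1/41*(-126) = 48785/4 + 126/41 = 2000689/164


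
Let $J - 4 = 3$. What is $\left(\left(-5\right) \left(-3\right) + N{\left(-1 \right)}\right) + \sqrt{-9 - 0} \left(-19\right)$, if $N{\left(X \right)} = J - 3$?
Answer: $19 - 57 i \approx 19.0 - 57.0 i$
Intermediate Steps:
$J = 7$ ($J = 4 + 3 = 7$)
$N{\left(X \right)} = 4$ ($N{\left(X \right)} = 7 - 3 = 4$)
$\left(\left(-5\right) \left(-3\right) + N{\left(-1 \right)}\right) + \sqrt{-9 - 0} \left(-19\right) = \left(\left(-5\right) \left(-3\right) + 4\right) + \sqrt{-9 - 0} \left(-19\right) = \left(15 + 4\right) + \sqrt{-9 + \left(-4 + 4\right)} \left(-19\right) = 19 + \sqrt{-9 + 0} \left(-19\right) = 19 + \sqrt{-9} \left(-19\right) = 19 + 3 i \left(-19\right) = 19 - 57 i$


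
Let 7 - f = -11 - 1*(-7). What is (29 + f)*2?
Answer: 80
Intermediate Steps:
f = 11 (f = 7 - (-11 - 1*(-7)) = 7 - (-11 + 7) = 7 - 1*(-4) = 7 + 4 = 11)
(29 + f)*2 = (29 + 11)*2 = 40*2 = 80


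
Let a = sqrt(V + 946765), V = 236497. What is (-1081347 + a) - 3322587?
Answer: -4403934 + sqrt(1183262) ≈ -4.4028e+6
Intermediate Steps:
a = sqrt(1183262) (a = sqrt(236497 + 946765) = sqrt(1183262) ≈ 1087.8)
(-1081347 + a) - 3322587 = (-1081347 + sqrt(1183262)) - 3322587 = -4403934 + sqrt(1183262)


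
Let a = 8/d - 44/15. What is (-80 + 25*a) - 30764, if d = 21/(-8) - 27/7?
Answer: -11234192/363 ≈ -30948.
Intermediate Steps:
d = -363/56 (d = 21*(-1/8) - 27*1/7 = -21/8 - 27/7 = -363/56 ≈ -6.4821)
a = -7564/1815 (a = 8/(-363/56) - 44/15 = 8*(-56/363) - 44*1/15 = -448/363 - 44/15 = -7564/1815 ≈ -4.1675)
(-80 + 25*a) - 30764 = (-80 + 25*(-7564/1815)) - 30764 = (-80 - 37820/363) - 30764 = -66860/363 - 30764 = -11234192/363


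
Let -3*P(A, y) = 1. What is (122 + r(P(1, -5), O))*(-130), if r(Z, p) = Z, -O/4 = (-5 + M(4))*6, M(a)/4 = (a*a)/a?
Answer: -47450/3 ≈ -15817.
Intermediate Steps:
M(a) = 4*a (M(a) = 4*((a*a)/a) = 4*(a²/a) = 4*a)
P(A, y) = -⅓ (P(A, y) = -⅓*1 = -⅓)
O = -264 (O = -4*(-5 + 4*4)*6 = -4*(-5 + 16)*6 = -44*6 = -4*66 = -264)
(122 + r(P(1, -5), O))*(-130) = (122 - ⅓)*(-130) = (365/3)*(-130) = -47450/3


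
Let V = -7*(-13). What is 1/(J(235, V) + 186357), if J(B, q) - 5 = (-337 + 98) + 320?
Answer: 1/186443 ≈ 5.3636e-6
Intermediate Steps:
V = 91
J(B, q) = 86 (J(B, q) = 5 + ((-337 + 98) + 320) = 5 + (-239 + 320) = 5 + 81 = 86)
1/(J(235, V) + 186357) = 1/(86 + 186357) = 1/186443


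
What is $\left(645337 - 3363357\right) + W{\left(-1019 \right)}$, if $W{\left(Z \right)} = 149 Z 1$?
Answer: $-2869851$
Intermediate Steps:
$W{\left(Z \right)} = 149 Z$
$\left(645337 - 3363357\right) + W{\left(-1019 \right)} = \left(645337 - 3363357\right) + 149 \left(-1019\right) = -2718020 - 151831 = -2869851$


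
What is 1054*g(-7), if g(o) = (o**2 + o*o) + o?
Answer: 95914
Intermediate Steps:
g(o) = o + 2*o**2 (g(o) = (o**2 + o**2) + o = 2*o**2 + o = o + 2*o**2)
1054*g(-7) = 1054*(-7*(1 + 2*(-7))) = 1054*(-7*(1 - 14)) = 1054*(-7*(-13)) = 1054*91 = 95914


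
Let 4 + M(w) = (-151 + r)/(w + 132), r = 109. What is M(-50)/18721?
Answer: -185/767561 ≈ -0.00024102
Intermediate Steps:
M(w) = -4 - 42/(132 + w) (M(w) = -4 + (-151 + 109)/(w + 132) = -4 - 42/(132 + w))
M(-50)/18721 = (2*(-285 - 2*(-50))/(132 - 50))/18721 = (2*(-285 + 100)/82)*(1/18721) = (2*(1/82)*(-185))*(1/18721) = -185/41*1/18721 = -185/767561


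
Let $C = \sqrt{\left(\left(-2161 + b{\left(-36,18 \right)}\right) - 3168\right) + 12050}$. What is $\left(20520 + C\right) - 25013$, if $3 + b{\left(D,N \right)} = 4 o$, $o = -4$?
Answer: $-4493 + \sqrt{6702} \approx -4411.1$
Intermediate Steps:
$b{\left(D,N \right)} = -19$ ($b{\left(D,N \right)} = -3 + 4 \left(-4\right) = -3 - 16 = -19$)
$C = \sqrt{6702}$ ($C = \sqrt{\left(\left(-2161 - 19\right) - 3168\right) + 12050} = \sqrt{\left(-2180 - 3168\right) + 12050} = \sqrt{-5348 + 12050} = \sqrt{6702} \approx 81.866$)
$\left(20520 + C\right) - 25013 = \left(20520 + \sqrt{6702}\right) - 25013 = -4493 + \sqrt{6702}$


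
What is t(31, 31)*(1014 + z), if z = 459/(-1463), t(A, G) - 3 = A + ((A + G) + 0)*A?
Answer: 2900792988/1463 ≈ 1.9828e+6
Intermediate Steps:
t(A, G) = 3 + A + A*(A + G) (t(A, G) = 3 + (A + ((A + G) + 0)*A) = 3 + (A + (A + G)*A) = 3 + (A + A*(A + G)) = 3 + A + A*(A + G))
z = -459/1463 (z = 459*(-1/1463) = -459/1463 ≈ -0.31374)
t(31, 31)*(1014 + z) = (3 + 31 + 31² + 31*31)*(1014 - 459/1463) = (3 + 31 + 961 + 961)*(1483023/1463) = 1956*(1483023/1463) = 2900792988/1463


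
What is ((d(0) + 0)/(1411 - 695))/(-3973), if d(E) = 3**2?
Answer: -9/2844668 ≈ -3.1638e-6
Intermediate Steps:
d(E) = 9
((d(0) + 0)/(1411 - 695))/(-3973) = ((9 + 0)/(1411 - 695))/(-3973) = (9/716)*(-1/3973) = -9/2844668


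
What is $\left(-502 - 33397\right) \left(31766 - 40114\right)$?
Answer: $282988852$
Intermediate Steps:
$\left(-502 - 33397\right) \left(31766 - 40114\right) = \left(-33899\right) \left(-8348\right) = 282988852$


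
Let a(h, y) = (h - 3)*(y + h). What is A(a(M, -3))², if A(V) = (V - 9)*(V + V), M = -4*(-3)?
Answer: 136048896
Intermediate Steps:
M = 12
a(h, y) = (-3 + h)*(h + y)
A(V) = 2*V*(-9 + V) (A(V) = (-9 + V)*(2*V) = 2*V*(-9 + V))
A(a(M, -3))² = (2*(12² - 3*12 - 3*(-3) + 12*(-3))*(-9 + (12² - 3*12 - 3*(-3) + 12*(-3))))² = (2*(144 - 36 + 9 - 36)*(-9 + (144 - 36 + 9 - 36)))² = (2*81*(-9 + 81))² = (2*81*72)² = 11664² = 136048896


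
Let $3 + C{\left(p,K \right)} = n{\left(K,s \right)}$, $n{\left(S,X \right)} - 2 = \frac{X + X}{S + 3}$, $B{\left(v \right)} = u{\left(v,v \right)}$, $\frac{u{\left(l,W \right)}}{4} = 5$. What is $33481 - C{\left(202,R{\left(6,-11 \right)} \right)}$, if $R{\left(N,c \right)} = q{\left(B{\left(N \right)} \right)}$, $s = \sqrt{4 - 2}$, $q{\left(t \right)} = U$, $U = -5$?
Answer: $33482 + \sqrt{2} \approx 33483.0$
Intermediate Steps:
$u{\left(l,W \right)} = 20$ ($u{\left(l,W \right)} = 4 \cdot 5 = 20$)
$B{\left(v \right)} = 20$
$q{\left(t \right)} = -5$
$s = \sqrt{2} \approx 1.4142$
$R{\left(N,c \right)} = -5$
$n{\left(S,X \right)} = 2 + \frac{2 X}{3 + S}$ ($n{\left(S,X \right)} = 2 + \frac{X + X}{S + 3} = 2 + \frac{2 X}{3 + S}$)
$C{\left(p,K \right)} = -3 + \frac{2 \left(3 + K + \sqrt{2}\right)}{3 + K}$
$33481 - C{\left(202,R{\left(6,-11 \right)} \right)} = 33481 - \frac{-3 - -5 + 2 \sqrt{2}}{3 - 5} = 33481 - \frac{-3 + 5 + 2 \sqrt{2}}{-2} = 33481 - - \frac{2 + 2 \sqrt{2}}{2} = 33481 - \left(-1 - \sqrt{2}\right) = 33481 + \left(1 + \sqrt{2}\right) = 33482 + \sqrt{2}$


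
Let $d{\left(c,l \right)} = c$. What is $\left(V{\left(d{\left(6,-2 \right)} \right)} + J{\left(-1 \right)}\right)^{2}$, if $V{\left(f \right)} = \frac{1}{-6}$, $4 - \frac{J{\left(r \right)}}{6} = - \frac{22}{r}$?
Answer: $\frac{421201}{36} \approx 11700.0$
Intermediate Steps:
$J{\left(r \right)} = 24 + \frac{132}{r}$ ($J{\left(r \right)} = 24 - 6 \left(- \frac{22}{r}\right) = 24 + \frac{132}{r}$)
$V{\left(f \right)} = - \frac{1}{6}$
$\left(V{\left(d{\left(6,-2 \right)} \right)} + J{\left(-1 \right)}\right)^{2} = \left(- \frac{1}{6} + \left(24 + \frac{132}{-1}\right)\right)^{2} = \left(- \frac{1}{6} + \left(24 + 132 \left(-1\right)\right)\right)^{2} = \left(- \frac{1}{6} + \left(24 - 132\right)\right)^{2} = \left(- \frac{1}{6} - 108\right)^{2} = \left(- \frac{649}{6}\right)^{2} = \frac{421201}{36}$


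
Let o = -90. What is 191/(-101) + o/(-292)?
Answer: -23341/14746 ≈ -1.5829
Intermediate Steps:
191/(-101) + o/(-292) = 191/(-101) - 90/(-292) = 191*(-1/101) - 90*(-1/292) = -191/101 + 45/146 = -23341/14746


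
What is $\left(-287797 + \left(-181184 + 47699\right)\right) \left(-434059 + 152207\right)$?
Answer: $118739174264$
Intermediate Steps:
$\left(-287797 + \left(-181184 + 47699\right)\right) \left(-434059 + 152207\right) = \left(-287797 - 133485\right) \left(-281852\right) = \left(-421282\right) \left(-281852\right) = 118739174264$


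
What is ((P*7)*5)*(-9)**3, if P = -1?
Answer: 25515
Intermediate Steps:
((P*7)*5)*(-9)**3 = (-1*7*5)*(-9)**3 = -7*5*(-729) = -35*(-729) = 25515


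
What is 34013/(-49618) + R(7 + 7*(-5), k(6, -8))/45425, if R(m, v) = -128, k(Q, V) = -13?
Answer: -1551391629/2253897650 ≈ -0.68832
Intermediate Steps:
34013/(-49618) + R(7 + 7*(-5), k(6, -8))/45425 = 34013/(-49618) - 128/45425 = 34013*(-1/49618) - 128*1/45425 = -34013/49618 - 128/45425 = -1551391629/2253897650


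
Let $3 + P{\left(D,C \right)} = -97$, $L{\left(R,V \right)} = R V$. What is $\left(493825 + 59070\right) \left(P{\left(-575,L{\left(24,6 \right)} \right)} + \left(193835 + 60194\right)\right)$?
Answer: $140396074455$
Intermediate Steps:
$P{\left(D,C \right)} = -100$ ($P{\left(D,C \right)} = -3 - 97 = -100$)
$\left(493825 + 59070\right) \left(P{\left(-575,L{\left(24,6 \right)} \right)} + \left(193835 + 60194\right)\right) = \left(493825 + 59070\right) \left(-100 + \left(193835 + 60194\right)\right) = 552895 \left(-100 + 254029\right) = 552895 \cdot 253929 = 140396074455$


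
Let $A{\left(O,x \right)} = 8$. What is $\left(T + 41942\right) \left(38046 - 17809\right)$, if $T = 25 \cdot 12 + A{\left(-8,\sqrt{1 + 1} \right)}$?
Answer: $855013250$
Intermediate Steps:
$T = 308$ ($T = 25 \cdot 12 + 8 = 300 + 8 = 308$)
$\left(T + 41942\right) \left(38046 - 17809\right) = \left(308 + 41942\right) \left(38046 - 17809\right) = 42250 \cdot 20237 = 855013250$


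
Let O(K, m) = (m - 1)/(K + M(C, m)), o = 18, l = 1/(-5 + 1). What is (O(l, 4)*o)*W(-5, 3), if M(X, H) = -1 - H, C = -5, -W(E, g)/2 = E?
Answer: -720/7 ≈ -102.86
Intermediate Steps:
l = -¼ (l = 1/(-4) = -¼ ≈ -0.25000)
W(E, g) = -2*E
O(K, m) = (-1 + m)/(-1 + K - m) (O(K, m) = (m - 1)/(K + (-1 - m)) = (-1 + m)/(-1 + K - m))
(O(l, 4)*o)*W(-5, 3) = (((1 - 1*4)/(1 + 4 - 1*(-¼)))*18)*(-2*(-5)) = (((1 - 4)/(1 + 4 + ¼))*18)*10 = ((-3/(21/4))*18)*10 = (((4/21)*(-3))*18)*10 = -4/7*18*10 = -72/7*10 = -720/7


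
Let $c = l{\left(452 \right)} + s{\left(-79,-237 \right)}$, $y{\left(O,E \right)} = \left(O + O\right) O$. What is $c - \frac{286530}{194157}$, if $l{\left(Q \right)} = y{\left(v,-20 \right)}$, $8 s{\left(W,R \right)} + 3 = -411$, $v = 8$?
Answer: $\frac{19357255}{258876} \approx 74.774$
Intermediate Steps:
$s{\left(W,R \right)} = - \frac{207}{4}$ ($s{\left(W,R \right)} = - \frac{3}{8} + \frac{1}{8} \left(-411\right) = - \frac{3}{8} - \frac{411}{8} = - \frac{207}{4}$)
$y{\left(O,E \right)} = 2 O^{2}$ ($y{\left(O,E \right)} = 2 O O = 2 O^{2}$)
$l{\left(Q \right)} = 128$ ($l{\left(Q \right)} = 2 \cdot 8^{2} = 2 \cdot 64 = 128$)
$c = \frac{305}{4}$ ($c = 128 - \frac{207}{4} = \frac{305}{4} \approx 76.25$)
$c - \frac{286530}{194157} = \frac{305}{4} - \frac{286530}{194157} = \frac{305}{4} - \frac{95510}{64719} = \frac{19357255}{258876}$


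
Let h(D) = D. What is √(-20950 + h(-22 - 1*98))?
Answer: 7*I*√430 ≈ 145.16*I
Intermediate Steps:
√(-20950 + h(-22 - 1*98)) = √(-20950 + (-22 - 1*98)) = √(-20950 + (-22 - 98)) = √(-20950 - 120) = √(-21070) = 7*I*√430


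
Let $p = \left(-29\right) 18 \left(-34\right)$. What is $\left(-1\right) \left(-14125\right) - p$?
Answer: $-3623$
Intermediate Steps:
$p = 17748$ ($p = \left(-522\right) \left(-34\right) = 17748$)
$\left(-1\right) \left(-14125\right) - p = \left(-1\right) \left(-14125\right) - 17748 = 14125 - 17748 = -3623$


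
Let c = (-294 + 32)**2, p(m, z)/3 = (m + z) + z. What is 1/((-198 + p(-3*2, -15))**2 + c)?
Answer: 1/162280 ≈ 6.1622e-6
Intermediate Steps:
p(m, z) = 3*m + 6*z (p(m, z) = 3*((m + z) + z) = 3*(m + 2*z) = 3*m + 6*z)
c = 68644 (c = (-262)**2 = 68644)
1/((-198 + p(-3*2, -15))**2 + c) = 1/((-198 + (3*(-3*2) + 6*(-15)))**2 + 68644) = 1/((-198 + (3*(-6) - 90))**2 + 68644) = 1/((-198 + (-18 - 90))**2 + 68644) = 1/((-198 - 108)**2 + 68644) = 1/((-306)**2 + 68644) = 1/(93636 + 68644) = 1/162280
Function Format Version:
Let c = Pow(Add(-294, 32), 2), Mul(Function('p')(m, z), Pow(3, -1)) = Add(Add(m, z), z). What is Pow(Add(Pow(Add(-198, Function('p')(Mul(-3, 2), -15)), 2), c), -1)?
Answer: Rational(1, 162280) ≈ 6.1622e-6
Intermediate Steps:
Function('p')(m, z) = Add(Mul(3, m), Mul(6, z)) (Function('p')(m, z) = Mul(3, Add(Add(m, z), z)) = Mul(3, Add(m, Mul(2, z))) = Add(Mul(3, m), Mul(6, z)))
c = 68644 (c = Pow(-262, 2) = 68644)
Pow(Add(Pow(Add(-198, Function('p')(Mul(-3, 2), -15)), 2), c), -1) = Pow(Add(Pow(Add(-198, Add(Mul(3, Mul(-3, 2)), Mul(6, -15))), 2), 68644), -1) = Pow(Add(Pow(Add(-198, Add(Mul(3, -6), -90)), 2), 68644), -1) = Pow(Add(Pow(Add(-198, Add(-18, -90)), 2), 68644), -1) = Pow(Add(Pow(Add(-198, -108), 2), 68644), -1) = Pow(Add(Pow(-306, 2), 68644), -1) = Pow(Add(93636, 68644), -1) = Pow(162280, -1) = Rational(1, 162280)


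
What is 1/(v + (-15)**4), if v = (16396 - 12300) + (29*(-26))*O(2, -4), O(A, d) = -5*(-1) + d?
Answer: 1/53967 ≈ 1.8530e-5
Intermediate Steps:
O(A, d) = 5 + d
v = 3342 (v = (16396 - 12300) + (29*(-26))*(5 - 4) = 4096 - 754*1 = 4096 - 754 = 3342)
1/(v + (-15)**4) = 1/(3342 + (-15)**4) = 1/(3342 + 50625) = 1/53967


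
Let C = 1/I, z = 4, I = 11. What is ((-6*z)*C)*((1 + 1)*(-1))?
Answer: 48/11 ≈ 4.3636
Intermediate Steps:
C = 1/11 ≈ 0.090909
((-6*z)*C)*((1 + 1)*(-1)) = (-6*4*(1/11))*((1 + 1)*(-1)) = (-24*1/11)*(2*(-1)) = -24/11*(-2) = 48/11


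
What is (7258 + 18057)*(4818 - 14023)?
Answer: -233024575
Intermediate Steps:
(7258 + 18057)*(4818 - 14023) = 25315*(-9205) = -233024575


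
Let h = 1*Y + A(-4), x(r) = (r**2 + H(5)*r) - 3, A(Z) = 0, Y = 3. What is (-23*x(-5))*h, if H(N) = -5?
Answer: -3243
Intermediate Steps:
x(r) = -3 + r**2 - 5*r (x(r) = (r**2 - 5*r) - 3 = -3 + r**2 - 5*r)
h = 3 (h = 1*3 + 0 = 3 + 0 = 3)
(-23*x(-5))*h = -23*(-3 + (-5)**2 - 5*(-5))*3 = -23*(-3 + 25 + 25)*3 = -23*47*3 = -1081*3 = -3243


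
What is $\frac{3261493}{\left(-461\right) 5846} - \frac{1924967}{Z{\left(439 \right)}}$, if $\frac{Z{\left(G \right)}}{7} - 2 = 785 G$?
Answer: $- \frac{13055559147069}{6501214178914} \approx -2.0082$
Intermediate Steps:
$Z{\left(G \right)} = 14 + 5495 G$ ($Z{\left(G \right)} = 14 + 7 \cdot 785 G = 14 + 5495 G$)
$\frac{3261493}{\left(-461\right) 5846} - \frac{1924967}{Z{\left(439 \right)}} = \frac{3261493}{\left(-461\right) 5846} - \frac{1924967}{14 + 5495 \cdot 439} = \frac{3261493}{-2695006} - \frac{1924967}{14 + 2412305} = 3261493 \left(- \frac{1}{2695006}\right) - \frac{1924967}{2412319} = - \frac{3261493}{2695006} - \frac{1924967}{2412319} = - \frac{13055559147069}{6501214178914}$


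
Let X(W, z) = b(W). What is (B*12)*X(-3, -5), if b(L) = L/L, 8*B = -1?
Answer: -3/2 ≈ -1.5000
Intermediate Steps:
B = -⅛ (B = (⅛)*(-1) = -⅛ ≈ -0.12500)
b(L) = 1
X(W, z) = 1
(B*12)*X(-3, -5) = -⅛*12*1 = -3/2*1 = -3/2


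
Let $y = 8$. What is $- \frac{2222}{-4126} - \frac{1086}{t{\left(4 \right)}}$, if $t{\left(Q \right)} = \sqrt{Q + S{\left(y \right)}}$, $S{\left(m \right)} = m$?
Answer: $\frac{1111}{2063} - 181 \sqrt{3} \approx -312.96$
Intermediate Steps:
$t{\left(Q \right)} = \sqrt{8 + Q}$ ($t{\left(Q \right)} = \sqrt{Q + 8} = \sqrt{8 + Q}$)
$- \frac{2222}{-4126} - \frac{1086}{t{\left(4 \right)}} = - \frac{2222}{-4126} - \frac{1086}{\sqrt{8 + 4}} = \left(-2222\right) \left(- \frac{1}{4126}\right) - \frac{1086}{\sqrt{12}} = \frac{1111}{2063} - \frac{1086}{2 \sqrt{3}} = \frac{1111}{2063} - 1086 \frac{\sqrt{3}}{6} = \frac{1111}{2063} - 181 \sqrt{3}$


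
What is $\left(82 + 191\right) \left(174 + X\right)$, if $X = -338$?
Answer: $-44772$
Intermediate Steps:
$\left(82 + 191\right) \left(174 + X\right) = \left(82 + 191\right) \left(174 - 338\right) = 273 \left(-164\right) = -44772$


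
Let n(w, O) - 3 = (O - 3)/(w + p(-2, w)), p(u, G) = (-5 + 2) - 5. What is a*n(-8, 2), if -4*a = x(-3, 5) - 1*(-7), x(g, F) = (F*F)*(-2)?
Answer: 2107/64 ≈ 32.922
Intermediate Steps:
p(u, G) = -8 (p(u, G) = -3 - 5 = -8)
x(g, F) = -2*F² (x(g, F) = F²*(-2) = -2*F²)
n(w, O) = 3 + (-3 + O)/(-8 + w) (n(w, O) = 3 + (O - 3)/(w - 8) = 3 + (-3 + O)/(-8 + w))
a = 43/4 (a = -(-2*5² - 1*(-7))/4 = -(-2*25 + 7)/4 = -(-50 + 7)/4 = -¼*(-43) = 43/4 ≈ 10.750)
a*n(-8, 2) = 43*((-27 + 2 + 3*(-8))/(-8 - 8))/4 = 43*((-27 + 2 - 24)/(-16))/4 = 43*(-1/16*(-49))/4 = (43/4)*(49/16) = 2107/64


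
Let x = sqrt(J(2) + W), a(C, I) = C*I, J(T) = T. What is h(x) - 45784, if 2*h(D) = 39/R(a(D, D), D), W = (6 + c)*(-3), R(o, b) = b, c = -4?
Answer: -45784 - 39*I/4 ≈ -45784.0 - 9.75*I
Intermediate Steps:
W = -6 (W = (6 - 4)*(-3) = 2*(-3) = -6)
x = 2*I (x = sqrt(2 - 6) = sqrt(-4) = 2*I ≈ 2.0*I)
h(D) = 39/(2*D) (h(D) = (39/D)/2 = 39/(2*D))
h(x) - 45784 = 39/(2*((2*I))) - 45784 = 39*(-I/2)/2 - 45784 = -39*I/4 - 45784 = -45784 - 39*I/4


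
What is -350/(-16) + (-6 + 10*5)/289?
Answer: 50927/2312 ≈ 22.027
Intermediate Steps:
-350/(-16) + (-6 + 10*5)/289 = -350*(-1/16) + (-6 + 50)*(1/289) = 175/8 + 44*(1/289) = 175/8 + 44/289 = 50927/2312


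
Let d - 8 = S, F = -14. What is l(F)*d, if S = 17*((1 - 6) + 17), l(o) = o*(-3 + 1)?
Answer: 5936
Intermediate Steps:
l(o) = -2*o (l(o) = o*(-2) = -2*o)
S = 204 (S = 17*(-5 + 17) = 17*12 = 204)
d = 212 (d = 8 + 204 = 212)
l(F)*d = -2*(-14)*212 = 28*212 = 5936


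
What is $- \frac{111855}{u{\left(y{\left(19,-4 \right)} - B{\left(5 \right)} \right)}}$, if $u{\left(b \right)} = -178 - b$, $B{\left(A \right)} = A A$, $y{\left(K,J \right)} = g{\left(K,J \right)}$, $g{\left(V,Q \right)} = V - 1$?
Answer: $\frac{37285}{57} \approx 654.12$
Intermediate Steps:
$g{\left(V,Q \right)} = -1 + V$
$y{\left(K,J \right)} = -1 + K$
$B{\left(A \right)} = A^{2}$
$- \frac{111855}{u{\left(y{\left(19,-4 \right)} - B{\left(5 \right)} \right)}} = - \frac{111855}{-178 - \left(\left(-1 + 19\right) - 5^{2}\right)} = - \frac{111855}{-178 - \left(18 - 25\right)} = - \frac{111855}{-178 - -7} = - \frac{111855}{-178 + 7} = - \frac{111855}{-171} = \left(-111855\right) \left(- \frac{1}{171}\right) = \frac{37285}{57}$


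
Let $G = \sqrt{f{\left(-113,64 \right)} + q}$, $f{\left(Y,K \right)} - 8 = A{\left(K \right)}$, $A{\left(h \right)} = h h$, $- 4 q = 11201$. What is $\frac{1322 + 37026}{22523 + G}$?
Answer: $\frac{3454848016}{2029136901} - \frac{76696 \sqrt{5215}}{2029136901} \approx 1.6999$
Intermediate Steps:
$q = - \frac{11201}{4}$ ($q = \left(- \frac{1}{4}\right) 11201 = - \frac{11201}{4} \approx -2800.3$)
$A{\left(h \right)} = h^{2}$
$f{\left(Y,K \right)} = 8 + K^{2}$
$G = \frac{\sqrt{5215}}{2}$ ($G = \sqrt{\left(8 + 64^{2}\right) - \frac{11201}{4}} = \sqrt{\left(8 + 4096\right) - \frac{11201}{4}} = \sqrt{4104 - \frac{11201}{4}} = \sqrt{\frac{5215}{4}} = \frac{\sqrt{5215}}{2} \approx 36.107$)
$\frac{1322 + 37026}{22523 + G} = \frac{1322 + 37026}{22523 + \frac{\sqrt{5215}}{2}} = \frac{38348}{22523 + \frac{\sqrt{5215}}{2}}$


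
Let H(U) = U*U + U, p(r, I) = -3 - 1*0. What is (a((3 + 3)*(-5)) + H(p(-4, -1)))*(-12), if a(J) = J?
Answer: 288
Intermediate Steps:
p(r, I) = -3 (p(r, I) = -3 + 0 = -3)
H(U) = U + U² (H(U) = U² + U = U + U²)
(a((3 + 3)*(-5)) + H(p(-4, -1)))*(-12) = ((3 + 3)*(-5) - 3*(1 - 3))*(-12) = (6*(-5) - 3*(-2))*(-12) = (-30 + 6)*(-12) = -24*(-12) = 288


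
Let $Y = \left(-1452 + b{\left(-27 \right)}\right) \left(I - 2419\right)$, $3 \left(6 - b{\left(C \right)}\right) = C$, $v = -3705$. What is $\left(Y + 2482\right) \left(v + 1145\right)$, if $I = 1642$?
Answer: $-2864719360$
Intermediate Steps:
$b{\left(C \right)} = 6 - \frac{C}{3}$
$Y = 1116549$ ($Y = \left(-1452 + \left(6 - -9\right)\right) \left(1642 - 2419\right) = \left(-1452 + \left(6 + 9\right)\right) \left(-777\right) = \left(-1452 + 15\right) \left(-777\right) = \left(-1437\right) \left(-777\right) = 1116549$)
$\left(Y + 2482\right) \left(v + 1145\right) = \left(1116549 + 2482\right) \left(-3705 + 1145\right) = 1119031 \left(-2560\right) = -2864719360$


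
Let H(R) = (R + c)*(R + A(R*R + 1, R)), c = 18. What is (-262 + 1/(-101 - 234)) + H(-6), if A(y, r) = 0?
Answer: -111891/335 ≈ -334.00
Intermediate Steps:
H(R) = R*(18 + R) (H(R) = (R + 18)*(R + 0) = (18 + R)*R = R*(18 + R))
(-262 + 1/(-101 - 234)) + H(-6) = (-262 + 1/(-101 - 234)) - 6*(18 - 6) = (-262 + 1/(-335)) - 6*12 = (-262 - 1/335) - 72 = -87771/335 - 72 = -111891/335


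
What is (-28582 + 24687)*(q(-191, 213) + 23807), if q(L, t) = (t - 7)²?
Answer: -258016485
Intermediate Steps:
q(L, t) = (-7 + t)²
(-28582 + 24687)*(q(-191, 213) + 23807) = (-28582 + 24687)*((-7 + 213)² + 23807) = -3895*(206² + 23807) = -3895*(42436 + 23807) = -3895*66243 = -258016485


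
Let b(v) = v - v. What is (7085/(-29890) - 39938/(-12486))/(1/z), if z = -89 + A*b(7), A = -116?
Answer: -9837023239/37320654 ≈ -263.58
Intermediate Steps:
b(v) = 0
z = -89 (z = -89 - 116*0 = -89 + 0 = -89)
(7085/(-29890) - 39938/(-12486))/(1/z) = (7085/(-29890) - 39938/(-12486))/(1/(-89)) = (7085*(-1/29890) - 39938*(-1/12486))/(-1/89) = (-1417/5978 + 19969/6243)*(-89) = (110528351/37320654)*(-89) = -9837023239/37320654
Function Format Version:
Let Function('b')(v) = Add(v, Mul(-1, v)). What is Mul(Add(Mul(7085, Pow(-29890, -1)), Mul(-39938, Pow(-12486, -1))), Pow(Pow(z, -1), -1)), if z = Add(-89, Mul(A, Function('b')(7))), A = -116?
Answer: Rational(-9837023239, 37320654) ≈ -263.58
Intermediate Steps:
Function('b')(v) = 0
z = -89 (z = Add(-89, Mul(-116, 0)) = Add(-89, 0) = -89)
Mul(Add(Mul(7085, Pow(-29890, -1)), Mul(-39938, Pow(-12486, -1))), Pow(Pow(z, -1), -1)) = Mul(Add(Mul(7085, Pow(-29890, -1)), Mul(-39938, Pow(-12486, -1))), Pow(Pow(-89, -1), -1)) = Mul(Add(Mul(7085, Rational(-1, 29890)), Mul(-39938, Rational(-1, 12486))), Pow(Rational(-1, 89), -1)) = Mul(Add(Rational(-1417, 5978), Rational(19969, 6243)), -89) = Mul(Rational(110528351, 37320654), -89) = Rational(-9837023239, 37320654)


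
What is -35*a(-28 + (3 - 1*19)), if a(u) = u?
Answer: 1540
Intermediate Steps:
-35*a(-28 + (3 - 1*19)) = -35*(-28 + (3 - 1*19)) = -35*(-28 + (3 - 19)) = -35*(-28 - 16) = -35*(-44) = 1540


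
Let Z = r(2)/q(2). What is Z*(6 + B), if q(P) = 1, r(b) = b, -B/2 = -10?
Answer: 52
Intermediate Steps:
B = 20 (B = -2*(-10) = 20)
Z = 2 (Z = 2/1 = 2*1 = 2)
Z*(6 + B) = 2*(6 + 20) = 2*26 = 52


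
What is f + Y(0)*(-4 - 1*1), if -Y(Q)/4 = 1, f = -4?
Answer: 16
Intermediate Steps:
Y(Q) = -4 (Y(Q) = -4*1 = -4)
f + Y(0)*(-4 - 1*1) = -4 - 4*(-4 - 1*1) = -4 - 4*(-4 - 1) = -4 - 4*(-5) = -4 + 20 = 16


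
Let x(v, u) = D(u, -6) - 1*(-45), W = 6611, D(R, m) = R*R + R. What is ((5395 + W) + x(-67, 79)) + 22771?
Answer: 41142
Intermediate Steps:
D(R, m) = R + R² (D(R, m) = R² + R = R + R²)
x(v, u) = 45 + u*(1 + u) (x(v, u) = u*(1 + u) - 1*(-45) = u*(1 + u) + 45 = 45 + u*(1 + u))
((5395 + W) + x(-67, 79)) + 22771 = ((5395 + 6611) + (45 + 79*(1 + 79))) + 22771 = (12006 + (45 + 79*80)) + 22771 = (12006 + (45 + 6320)) + 22771 = (12006 + 6365) + 22771 = 18371 + 22771 = 41142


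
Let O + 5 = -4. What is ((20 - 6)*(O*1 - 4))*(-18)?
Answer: 3276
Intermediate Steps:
O = -9 (O = -5 - 4 = -9)
((20 - 6)*(O*1 - 4))*(-18) = ((20 - 6)*(-9*1 - 4))*(-18) = (14*(-9 - 4))*(-18) = (14*(-13))*(-18) = -182*(-18) = 3276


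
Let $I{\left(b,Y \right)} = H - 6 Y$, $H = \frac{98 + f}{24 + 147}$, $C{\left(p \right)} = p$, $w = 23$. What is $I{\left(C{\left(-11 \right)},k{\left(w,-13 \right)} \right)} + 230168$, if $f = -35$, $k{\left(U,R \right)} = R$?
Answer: $\frac{4374681}{19} \approx 2.3025 \cdot 10^{5}$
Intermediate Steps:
$H = \frac{7}{19}$ ($H = \frac{98 - 35}{24 + 147} = \frac{63}{171} = 63 \cdot \frac{1}{171} = \frac{7}{19} \approx 0.36842$)
$I{\left(b,Y \right)} = \frac{7}{19} - 6 Y$
$I{\left(C{\left(-11 \right)},k{\left(w,-13 \right)} \right)} + 230168 = \left(\frac{7}{19} - -78\right) + 230168 = \left(\frac{7}{19} + 78\right) + 230168 = \frac{1489}{19} + 230168 = \frac{4374681}{19}$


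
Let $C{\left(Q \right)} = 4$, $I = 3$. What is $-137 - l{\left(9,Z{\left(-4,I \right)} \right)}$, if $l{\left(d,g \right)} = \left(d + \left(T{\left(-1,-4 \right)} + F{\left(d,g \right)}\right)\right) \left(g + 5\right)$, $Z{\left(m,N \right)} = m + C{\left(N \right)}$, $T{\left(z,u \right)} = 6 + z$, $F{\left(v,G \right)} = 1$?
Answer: $-212$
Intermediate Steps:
$Z{\left(m,N \right)} = 4 + m$ ($Z{\left(m,N \right)} = m + 4 = 4 + m$)
$l{\left(d,g \right)} = \left(5 + g\right) \left(6 + d\right)$ ($l{\left(d,g \right)} = \left(d + \left(\left(6 - 1\right) + 1\right)\right) \left(g + 5\right) = \left(d + \left(5 + 1\right)\right) \left(5 + g\right) = \left(d + 6\right) \left(5 + g\right) = \left(6 + d\right) \left(5 + g\right) = \left(5 + g\right) \left(6 + d\right)$)
$-137 - l{\left(9,Z{\left(-4,I \right)} \right)} = -137 - \left(30 + 5 \cdot 9 + 6 \left(4 - 4\right) + 9 \left(4 - 4\right)\right) = -137 - \left(30 + 45 + 6 \cdot 0 + 9 \cdot 0\right) = -137 - \left(30 + 45 + 0 + 0\right) = -137 - 75 = -212$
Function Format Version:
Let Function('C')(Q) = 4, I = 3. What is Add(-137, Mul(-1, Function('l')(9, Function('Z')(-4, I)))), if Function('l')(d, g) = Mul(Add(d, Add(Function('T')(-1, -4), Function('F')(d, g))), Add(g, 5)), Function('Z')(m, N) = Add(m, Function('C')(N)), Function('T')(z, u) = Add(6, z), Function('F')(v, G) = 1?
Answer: -212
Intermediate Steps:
Function('Z')(m, N) = Add(4, m) (Function('Z')(m, N) = Add(m, 4) = Add(4, m))
Function('l')(d, g) = Mul(Add(5, g), Add(6, d)) (Function('l')(d, g) = Mul(Add(d, Add(Add(6, -1), 1)), Add(g, 5)) = Mul(Add(d, Add(5, 1)), Add(5, g)) = Mul(Add(d, 6), Add(5, g)) = Mul(Add(6, d), Add(5, g)) = Mul(Add(5, g), Add(6, d)))
Add(-137, Mul(-1, Function('l')(9, Function('Z')(-4, I)))) = Add(-137, Mul(-1, Add(30, Mul(5, 9), Mul(6, Add(4, -4)), Mul(9, Add(4, -4))))) = Add(-137, Mul(-1, Add(30, 45, Mul(6, 0), Mul(9, 0)))) = Add(-137, Mul(-1, Add(30, 45, 0, 0))) = Add(-137, Mul(-1, 75)) = Add(-137, -75) = -212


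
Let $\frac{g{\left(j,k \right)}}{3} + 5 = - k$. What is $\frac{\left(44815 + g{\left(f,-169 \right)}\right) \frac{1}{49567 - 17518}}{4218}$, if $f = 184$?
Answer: $\frac{45307}{135182682} \approx 0.00033515$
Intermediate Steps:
$g{\left(j,k \right)} = -15 - 3 k$ ($g{\left(j,k \right)} = -15 + 3 \left(- k\right) = -15 - 3 k$)
$\frac{\left(44815 + g{\left(f,-169 \right)}\right) \frac{1}{49567 - 17518}}{4218} = \frac{\left(44815 - -492\right) \frac{1}{49567 - 17518}}{4218} = \frac{44815 + \left(-15 + 507\right)}{32049} \cdot \frac{1}{4218} = \left(44815 + 492\right) \frac{1}{32049} \cdot \frac{1}{4218} = 45307 \cdot \frac{1}{32049} \cdot \frac{1}{4218} = \frac{45307}{32049} \cdot \frac{1}{4218} = \frac{45307}{135182682}$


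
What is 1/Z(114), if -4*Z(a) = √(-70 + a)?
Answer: -2*√11/11 ≈ -0.60302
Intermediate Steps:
Z(a) = -√(-70 + a)/4
1/Z(114) = 1/(-√(-70 + 114)/4) = 1/(-√11/2) = -2*√11/11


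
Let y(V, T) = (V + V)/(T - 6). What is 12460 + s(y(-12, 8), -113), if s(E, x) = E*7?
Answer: 12376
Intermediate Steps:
y(V, T) = 2*V/(-6 + T) (y(V, T) = (2*V)/(-6 + T) = 2*V/(-6 + T))
s(E, x) = 7*E
12460 + s(y(-12, 8), -113) = 12460 + 7*(2*(-12)/(-6 + 8)) = 12460 + 7*(2*(-12)/2) = 12460 + 7*(2*(-12)*(½)) = 12460 + 7*(-12) = 12460 - 84 = 12376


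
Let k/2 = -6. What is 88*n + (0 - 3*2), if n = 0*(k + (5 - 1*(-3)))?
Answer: -6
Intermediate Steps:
k = -12 (k = 2*(-6) = -12)
n = 0 (n = 0*(-12 + (5 - 1*(-3))) = 0*(-12 + (5 + 3)) = 0*(-12 + 8) = 0*(-4) = 0)
88*n + (0 - 3*2) = 88*0 + (0 - 3*2) = 0 + (0 - 6) = 0 - 6 = -6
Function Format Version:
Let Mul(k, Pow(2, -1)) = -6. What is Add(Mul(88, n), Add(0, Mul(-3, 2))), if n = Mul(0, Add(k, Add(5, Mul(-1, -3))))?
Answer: -6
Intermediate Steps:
k = -12 (k = Mul(2, -6) = -12)
n = 0 (n = Mul(0, Add(-12, Add(5, Mul(-1, -3)))) = Mul(0, Add(-12, Add(5, 3))) = Mul(0, Add(-12, 8)) = Mul(0, -4) = 0)
Add(Mul(88, n), Add(0, Mul(-3, 2))) = Add(Mul(88, 0), Add(0, Mul(-3, 2))) = Add(0, Add(0, -6)) = Add(0, -6) = -6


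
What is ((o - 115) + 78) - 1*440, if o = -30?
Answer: -507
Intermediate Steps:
((o - 115) + 78) - 1*440 = ((-30 - 115) + 78) - 1*440 = (-145 + 78) - 440 = -67 - 440 = -507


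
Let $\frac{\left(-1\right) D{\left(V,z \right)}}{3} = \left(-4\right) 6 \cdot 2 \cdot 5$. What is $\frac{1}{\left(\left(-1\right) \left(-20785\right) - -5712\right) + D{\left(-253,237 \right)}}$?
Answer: $\frac{1}{27217} \approx 3.6742 \cdot 10^{-5}$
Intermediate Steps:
$D{\left(V,z \right)} = 720$ ($D{\left(V,z \right)} = - 3 \left(-4\right) 6 \cdot 2 \cdot 5 = - 3 \left(-24\right) 2 \cdot 5 = - 3 \left(\left(-48\right) 5\right) = \left(-3\right) \left(-240\right) = 720$)
$\frac{1}{\left(\left(-1\right) \left(-20785\right) - -5712\right) + D{\left(-253,237 \right)}} = \frac{1}{\left(\left(-1\right) \left(-20785\right) - -5712\right) + 720} = \frac{1}{\left(20785 + 5712\right) + 720} = \frac{1}{26497 + 720} = \frac{1}{27217}$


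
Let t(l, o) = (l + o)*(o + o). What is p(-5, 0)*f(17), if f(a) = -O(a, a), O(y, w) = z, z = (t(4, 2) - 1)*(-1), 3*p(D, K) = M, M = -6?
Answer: -46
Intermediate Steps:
p(D, K) = -2 (p(D, K) = (⅓)*(-6) = -2)
t(l, o) = 2*o*(l + o) (t(l, o) = (l + o)*(2*o) = 2*o*(l + o))
z = -23 (z = (2*2*(4 + 2) - 1)*(-1) = (2*2*6 - 1)*(-1) = (24 - 1)*(-1) = 23*(-1) = -23)
O(y, w) = -23
f(a) = 23 (f(a) = -1*(-23) = 23)
p(-5, 0)*f(17) = -2*23 = -46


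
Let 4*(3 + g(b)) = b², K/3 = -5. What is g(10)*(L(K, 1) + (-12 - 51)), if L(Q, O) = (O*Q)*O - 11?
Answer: -1958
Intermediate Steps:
K = -15 (K = 3*(-5) = -15)
L(Q, O) = -11 + Q*O² (L(Q, O) = Q*O² - 11 = -11 + Q*O²)
g(b) = -3 + b²/4
g(10)*(L(K, 1) + (-12 - 51)) = (-3 + (¼)*10²)*((-11 - 15*1²) + (-12 - 51)) = (-3 + (¼)*100)*((-11 - 15*1) - 63) = (-3 + 25)*((-11 - 15) - 63) = 22*(-26 - 63) = 22*(-89) = -1958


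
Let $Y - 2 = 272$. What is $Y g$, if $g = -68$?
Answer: $-18632$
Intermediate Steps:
$Y = 274$ ($Y = 2 + 272 = 274$)
$Y g = 274 \left(-68\right) = -18632$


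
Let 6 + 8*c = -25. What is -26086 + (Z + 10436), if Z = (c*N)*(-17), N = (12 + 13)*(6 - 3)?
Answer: -85675/8 ≈ -10709.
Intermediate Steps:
c = -31/8 (c = -¾ + (⅛)*(-25) = -¾ - 25/8 = -31/8 ≈ -3.8750)
N = 75 (N = 25*3 = 75)
Z = 39525/8 (Z = -31/8*75*(-17) = -2325/8*(-17) = 39525/8 ≈ 4940.6)
-26086 + (Z + 10436) = -26086 + (39525/8 + 10436) = -26086 + 123013/8 = -85675/8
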